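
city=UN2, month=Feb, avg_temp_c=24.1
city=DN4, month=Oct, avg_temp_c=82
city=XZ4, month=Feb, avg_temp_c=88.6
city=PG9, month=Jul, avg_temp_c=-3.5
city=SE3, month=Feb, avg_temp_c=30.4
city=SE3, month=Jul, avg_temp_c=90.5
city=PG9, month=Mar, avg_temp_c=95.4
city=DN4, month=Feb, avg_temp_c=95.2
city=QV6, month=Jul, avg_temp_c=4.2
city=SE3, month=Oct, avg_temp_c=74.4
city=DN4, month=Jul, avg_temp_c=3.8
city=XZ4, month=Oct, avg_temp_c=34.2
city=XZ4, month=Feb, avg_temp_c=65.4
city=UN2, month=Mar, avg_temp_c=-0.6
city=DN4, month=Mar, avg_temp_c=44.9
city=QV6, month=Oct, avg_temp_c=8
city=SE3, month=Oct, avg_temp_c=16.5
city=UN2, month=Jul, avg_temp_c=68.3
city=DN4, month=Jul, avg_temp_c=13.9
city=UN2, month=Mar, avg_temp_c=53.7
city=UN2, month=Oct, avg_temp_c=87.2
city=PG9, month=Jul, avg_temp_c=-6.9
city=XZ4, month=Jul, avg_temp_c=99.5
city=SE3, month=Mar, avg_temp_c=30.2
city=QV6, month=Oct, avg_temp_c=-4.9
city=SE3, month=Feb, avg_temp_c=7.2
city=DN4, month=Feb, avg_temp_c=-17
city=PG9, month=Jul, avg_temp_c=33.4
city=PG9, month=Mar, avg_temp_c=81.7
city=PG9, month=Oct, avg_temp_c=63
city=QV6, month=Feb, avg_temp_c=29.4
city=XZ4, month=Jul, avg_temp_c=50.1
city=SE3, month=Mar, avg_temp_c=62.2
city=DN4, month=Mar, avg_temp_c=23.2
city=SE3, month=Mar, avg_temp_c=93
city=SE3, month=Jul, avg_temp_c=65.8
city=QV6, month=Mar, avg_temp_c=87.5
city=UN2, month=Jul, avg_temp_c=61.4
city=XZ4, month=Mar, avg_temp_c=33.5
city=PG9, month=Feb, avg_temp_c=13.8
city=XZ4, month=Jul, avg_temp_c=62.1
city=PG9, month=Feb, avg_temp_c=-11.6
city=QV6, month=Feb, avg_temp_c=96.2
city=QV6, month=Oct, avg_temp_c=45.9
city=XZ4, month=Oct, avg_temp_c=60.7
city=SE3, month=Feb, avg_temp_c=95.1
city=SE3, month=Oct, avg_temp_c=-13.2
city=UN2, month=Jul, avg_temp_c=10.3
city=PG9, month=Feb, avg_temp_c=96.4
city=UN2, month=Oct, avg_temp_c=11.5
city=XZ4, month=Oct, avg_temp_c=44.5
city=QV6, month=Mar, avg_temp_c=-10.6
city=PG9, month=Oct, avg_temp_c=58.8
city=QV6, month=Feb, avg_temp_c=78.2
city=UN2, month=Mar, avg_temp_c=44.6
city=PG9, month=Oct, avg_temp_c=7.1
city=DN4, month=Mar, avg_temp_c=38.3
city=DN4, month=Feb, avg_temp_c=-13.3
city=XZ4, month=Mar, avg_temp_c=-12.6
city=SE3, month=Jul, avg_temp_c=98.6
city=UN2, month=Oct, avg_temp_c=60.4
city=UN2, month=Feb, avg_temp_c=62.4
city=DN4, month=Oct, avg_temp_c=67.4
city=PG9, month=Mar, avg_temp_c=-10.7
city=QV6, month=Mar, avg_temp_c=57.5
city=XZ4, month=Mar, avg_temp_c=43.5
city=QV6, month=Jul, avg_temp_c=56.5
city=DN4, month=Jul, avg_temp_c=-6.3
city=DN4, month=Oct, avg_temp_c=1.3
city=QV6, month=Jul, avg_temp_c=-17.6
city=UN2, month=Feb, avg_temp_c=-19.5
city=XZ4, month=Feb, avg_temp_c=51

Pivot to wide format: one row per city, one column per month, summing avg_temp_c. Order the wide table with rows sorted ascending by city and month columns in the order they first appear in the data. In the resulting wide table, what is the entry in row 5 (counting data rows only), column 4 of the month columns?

97.7

With rows sorted ascending by city, row 5 is city=UN2. month columns in first-appearance order: Feb, Oct, Jul, Mar; column 4 is Mar.
Long rows with city=UN2, month=Mar: -0.6 + 53.7 + 44.6 = 97.7.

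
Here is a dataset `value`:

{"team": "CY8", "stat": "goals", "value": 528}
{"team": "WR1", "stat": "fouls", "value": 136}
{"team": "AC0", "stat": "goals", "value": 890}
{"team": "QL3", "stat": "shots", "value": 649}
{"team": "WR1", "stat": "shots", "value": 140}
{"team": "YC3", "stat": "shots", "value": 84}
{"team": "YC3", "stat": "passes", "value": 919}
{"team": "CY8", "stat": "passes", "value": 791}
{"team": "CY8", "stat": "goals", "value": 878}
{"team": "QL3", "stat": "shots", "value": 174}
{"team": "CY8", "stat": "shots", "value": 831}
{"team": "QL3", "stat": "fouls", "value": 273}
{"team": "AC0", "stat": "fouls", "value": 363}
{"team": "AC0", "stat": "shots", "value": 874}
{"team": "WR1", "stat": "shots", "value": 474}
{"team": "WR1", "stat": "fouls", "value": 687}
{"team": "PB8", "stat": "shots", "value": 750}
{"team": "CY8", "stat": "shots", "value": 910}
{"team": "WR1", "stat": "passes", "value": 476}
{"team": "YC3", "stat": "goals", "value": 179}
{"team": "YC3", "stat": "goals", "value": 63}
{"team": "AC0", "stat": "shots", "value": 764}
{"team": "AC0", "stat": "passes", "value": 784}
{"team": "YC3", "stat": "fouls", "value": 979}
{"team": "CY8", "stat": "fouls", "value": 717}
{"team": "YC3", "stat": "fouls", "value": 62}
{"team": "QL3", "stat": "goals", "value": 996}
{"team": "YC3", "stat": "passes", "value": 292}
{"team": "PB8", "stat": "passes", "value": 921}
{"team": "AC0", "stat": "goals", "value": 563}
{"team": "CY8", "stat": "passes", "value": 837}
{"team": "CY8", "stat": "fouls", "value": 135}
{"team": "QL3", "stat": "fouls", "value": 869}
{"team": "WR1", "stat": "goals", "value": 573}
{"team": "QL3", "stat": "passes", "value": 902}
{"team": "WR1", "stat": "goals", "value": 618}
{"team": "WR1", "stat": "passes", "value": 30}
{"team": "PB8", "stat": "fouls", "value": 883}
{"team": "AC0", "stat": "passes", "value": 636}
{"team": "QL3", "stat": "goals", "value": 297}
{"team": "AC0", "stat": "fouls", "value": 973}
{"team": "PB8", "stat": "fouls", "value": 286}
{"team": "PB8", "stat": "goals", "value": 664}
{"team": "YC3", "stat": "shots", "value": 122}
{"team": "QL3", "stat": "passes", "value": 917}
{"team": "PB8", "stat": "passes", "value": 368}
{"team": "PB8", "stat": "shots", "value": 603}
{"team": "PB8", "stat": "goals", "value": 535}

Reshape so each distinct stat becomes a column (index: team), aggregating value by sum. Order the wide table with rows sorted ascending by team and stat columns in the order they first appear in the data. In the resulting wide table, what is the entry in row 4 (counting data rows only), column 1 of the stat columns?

With rows sorted ascending by team, row 4 is team=QL3. stat columns in first-appearance order: goals, fouls, shots, passes; column 1 is goals.
Long rows with team=QL3, stat=goals: 996 + 297 = 1293.

1293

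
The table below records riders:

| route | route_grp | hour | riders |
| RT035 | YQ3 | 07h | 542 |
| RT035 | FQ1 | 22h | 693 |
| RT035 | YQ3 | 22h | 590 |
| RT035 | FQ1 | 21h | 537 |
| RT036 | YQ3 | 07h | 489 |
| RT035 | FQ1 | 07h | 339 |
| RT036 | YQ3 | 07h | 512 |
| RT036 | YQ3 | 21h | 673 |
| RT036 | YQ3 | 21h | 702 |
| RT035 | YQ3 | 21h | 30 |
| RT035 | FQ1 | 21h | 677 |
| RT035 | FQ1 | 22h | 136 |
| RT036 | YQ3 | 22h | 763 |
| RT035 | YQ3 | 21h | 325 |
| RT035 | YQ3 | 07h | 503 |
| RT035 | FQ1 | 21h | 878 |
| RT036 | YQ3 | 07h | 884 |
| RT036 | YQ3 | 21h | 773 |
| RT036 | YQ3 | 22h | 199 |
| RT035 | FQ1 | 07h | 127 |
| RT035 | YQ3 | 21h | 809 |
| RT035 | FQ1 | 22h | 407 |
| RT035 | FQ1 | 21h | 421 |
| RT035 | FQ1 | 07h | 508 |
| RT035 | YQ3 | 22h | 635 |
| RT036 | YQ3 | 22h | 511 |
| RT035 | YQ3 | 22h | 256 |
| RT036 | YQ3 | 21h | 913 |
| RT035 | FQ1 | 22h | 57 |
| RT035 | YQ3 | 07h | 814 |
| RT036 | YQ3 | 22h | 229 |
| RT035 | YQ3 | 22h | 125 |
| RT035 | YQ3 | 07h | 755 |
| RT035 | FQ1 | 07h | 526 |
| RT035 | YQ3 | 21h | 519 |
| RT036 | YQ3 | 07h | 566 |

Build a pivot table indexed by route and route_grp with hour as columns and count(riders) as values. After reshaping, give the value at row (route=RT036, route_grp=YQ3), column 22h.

4

Rows with route=RT036, route_grp=YQ3 and hour=22h: riders values are 763, 199, 511, 229.
4 rows match — count = 4.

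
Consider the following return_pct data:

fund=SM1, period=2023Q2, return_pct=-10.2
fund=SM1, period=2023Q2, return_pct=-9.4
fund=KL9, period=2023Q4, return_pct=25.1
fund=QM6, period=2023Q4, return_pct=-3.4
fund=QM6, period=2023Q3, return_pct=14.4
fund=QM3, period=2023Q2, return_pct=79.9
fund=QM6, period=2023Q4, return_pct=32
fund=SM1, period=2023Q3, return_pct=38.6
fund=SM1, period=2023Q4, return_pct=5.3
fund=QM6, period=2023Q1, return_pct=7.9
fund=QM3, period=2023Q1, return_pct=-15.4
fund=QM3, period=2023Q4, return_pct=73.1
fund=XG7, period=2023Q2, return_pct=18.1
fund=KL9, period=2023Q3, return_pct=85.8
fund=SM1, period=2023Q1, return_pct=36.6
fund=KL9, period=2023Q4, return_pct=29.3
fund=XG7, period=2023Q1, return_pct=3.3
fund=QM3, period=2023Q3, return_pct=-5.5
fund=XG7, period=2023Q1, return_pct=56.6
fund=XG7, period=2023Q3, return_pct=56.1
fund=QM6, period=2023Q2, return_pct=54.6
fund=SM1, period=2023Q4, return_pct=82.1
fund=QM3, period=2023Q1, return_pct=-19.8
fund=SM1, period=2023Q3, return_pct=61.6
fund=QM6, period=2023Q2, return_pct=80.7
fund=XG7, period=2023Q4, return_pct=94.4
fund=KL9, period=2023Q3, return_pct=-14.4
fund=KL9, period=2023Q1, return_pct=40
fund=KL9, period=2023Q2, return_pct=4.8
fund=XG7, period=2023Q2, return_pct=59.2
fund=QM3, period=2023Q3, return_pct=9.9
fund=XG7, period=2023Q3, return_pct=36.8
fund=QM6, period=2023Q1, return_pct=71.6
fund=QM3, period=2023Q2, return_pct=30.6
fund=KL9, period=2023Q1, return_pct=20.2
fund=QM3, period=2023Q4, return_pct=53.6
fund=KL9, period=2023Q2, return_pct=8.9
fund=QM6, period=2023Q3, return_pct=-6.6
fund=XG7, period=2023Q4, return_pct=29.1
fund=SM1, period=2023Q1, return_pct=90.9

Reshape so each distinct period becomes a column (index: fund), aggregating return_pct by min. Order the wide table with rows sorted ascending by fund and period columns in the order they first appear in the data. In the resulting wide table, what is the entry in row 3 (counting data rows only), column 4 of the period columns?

7.9

With rows sorted ascending by fund, row 3 is fund=QM6. period columns in first-appearance order: 2023Q2, 2023Q4, 2023Q3, 2023Q1; column 4 is 2023Q1.
Long rows with fund=QM6, period=2023Q1: min(7.9, 71.6) = 7.9.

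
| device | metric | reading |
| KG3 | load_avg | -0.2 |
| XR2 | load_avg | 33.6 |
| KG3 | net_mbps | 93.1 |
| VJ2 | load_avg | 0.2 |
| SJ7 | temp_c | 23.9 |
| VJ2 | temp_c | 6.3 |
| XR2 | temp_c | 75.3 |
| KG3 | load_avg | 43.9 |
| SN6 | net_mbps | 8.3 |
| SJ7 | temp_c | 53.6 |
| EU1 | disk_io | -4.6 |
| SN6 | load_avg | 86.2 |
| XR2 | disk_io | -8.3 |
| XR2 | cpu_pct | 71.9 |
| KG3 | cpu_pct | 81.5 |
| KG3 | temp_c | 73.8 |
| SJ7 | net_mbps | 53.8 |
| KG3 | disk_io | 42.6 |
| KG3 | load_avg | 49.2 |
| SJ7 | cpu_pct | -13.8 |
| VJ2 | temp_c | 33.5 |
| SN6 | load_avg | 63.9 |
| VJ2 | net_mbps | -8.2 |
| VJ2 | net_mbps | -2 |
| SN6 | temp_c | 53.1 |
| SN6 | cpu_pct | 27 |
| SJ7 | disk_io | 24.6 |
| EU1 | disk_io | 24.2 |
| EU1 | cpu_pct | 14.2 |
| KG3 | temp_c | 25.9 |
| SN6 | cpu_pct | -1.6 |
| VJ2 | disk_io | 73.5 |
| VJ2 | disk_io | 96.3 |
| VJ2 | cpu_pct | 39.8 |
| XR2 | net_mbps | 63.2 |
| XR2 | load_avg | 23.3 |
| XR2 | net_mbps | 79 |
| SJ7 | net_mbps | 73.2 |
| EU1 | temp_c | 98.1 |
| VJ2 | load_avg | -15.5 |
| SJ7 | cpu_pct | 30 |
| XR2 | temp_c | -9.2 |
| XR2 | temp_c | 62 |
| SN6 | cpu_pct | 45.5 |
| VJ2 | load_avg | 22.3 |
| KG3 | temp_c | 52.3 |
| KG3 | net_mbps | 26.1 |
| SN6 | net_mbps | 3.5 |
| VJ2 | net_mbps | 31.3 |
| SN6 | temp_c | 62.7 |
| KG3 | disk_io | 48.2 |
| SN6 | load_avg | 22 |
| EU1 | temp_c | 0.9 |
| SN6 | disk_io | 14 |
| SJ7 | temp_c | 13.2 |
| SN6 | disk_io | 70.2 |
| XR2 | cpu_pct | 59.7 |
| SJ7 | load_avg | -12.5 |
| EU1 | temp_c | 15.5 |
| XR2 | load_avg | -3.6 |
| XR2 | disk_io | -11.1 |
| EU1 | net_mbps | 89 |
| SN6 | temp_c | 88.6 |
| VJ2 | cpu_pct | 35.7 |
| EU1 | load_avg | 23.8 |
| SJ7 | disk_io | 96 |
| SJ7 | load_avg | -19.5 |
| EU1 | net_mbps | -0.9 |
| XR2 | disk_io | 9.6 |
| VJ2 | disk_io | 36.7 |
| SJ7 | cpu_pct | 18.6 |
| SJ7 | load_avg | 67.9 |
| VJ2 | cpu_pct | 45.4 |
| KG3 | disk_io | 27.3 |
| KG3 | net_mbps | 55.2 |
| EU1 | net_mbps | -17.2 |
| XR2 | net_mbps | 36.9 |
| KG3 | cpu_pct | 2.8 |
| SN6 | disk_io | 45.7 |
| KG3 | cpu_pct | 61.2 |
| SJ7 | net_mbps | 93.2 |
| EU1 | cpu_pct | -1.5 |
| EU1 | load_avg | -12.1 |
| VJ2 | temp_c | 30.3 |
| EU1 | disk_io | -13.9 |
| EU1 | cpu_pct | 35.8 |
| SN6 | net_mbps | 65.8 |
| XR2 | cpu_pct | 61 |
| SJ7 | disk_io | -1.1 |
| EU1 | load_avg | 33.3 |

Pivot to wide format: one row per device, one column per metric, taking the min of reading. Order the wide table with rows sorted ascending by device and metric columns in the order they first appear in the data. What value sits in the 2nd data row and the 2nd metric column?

26.1

With rows sorted ascending by device, row 2 is device=KG3. metric columns in first-appearance order: load_avg, net_mbps, temp_c, disk_io, cpu_pct; column 2 is net_mbps.
Long rows with device=KG3, metric=net_mbps: min(93.1, 26.1, 55.2) = 26.1.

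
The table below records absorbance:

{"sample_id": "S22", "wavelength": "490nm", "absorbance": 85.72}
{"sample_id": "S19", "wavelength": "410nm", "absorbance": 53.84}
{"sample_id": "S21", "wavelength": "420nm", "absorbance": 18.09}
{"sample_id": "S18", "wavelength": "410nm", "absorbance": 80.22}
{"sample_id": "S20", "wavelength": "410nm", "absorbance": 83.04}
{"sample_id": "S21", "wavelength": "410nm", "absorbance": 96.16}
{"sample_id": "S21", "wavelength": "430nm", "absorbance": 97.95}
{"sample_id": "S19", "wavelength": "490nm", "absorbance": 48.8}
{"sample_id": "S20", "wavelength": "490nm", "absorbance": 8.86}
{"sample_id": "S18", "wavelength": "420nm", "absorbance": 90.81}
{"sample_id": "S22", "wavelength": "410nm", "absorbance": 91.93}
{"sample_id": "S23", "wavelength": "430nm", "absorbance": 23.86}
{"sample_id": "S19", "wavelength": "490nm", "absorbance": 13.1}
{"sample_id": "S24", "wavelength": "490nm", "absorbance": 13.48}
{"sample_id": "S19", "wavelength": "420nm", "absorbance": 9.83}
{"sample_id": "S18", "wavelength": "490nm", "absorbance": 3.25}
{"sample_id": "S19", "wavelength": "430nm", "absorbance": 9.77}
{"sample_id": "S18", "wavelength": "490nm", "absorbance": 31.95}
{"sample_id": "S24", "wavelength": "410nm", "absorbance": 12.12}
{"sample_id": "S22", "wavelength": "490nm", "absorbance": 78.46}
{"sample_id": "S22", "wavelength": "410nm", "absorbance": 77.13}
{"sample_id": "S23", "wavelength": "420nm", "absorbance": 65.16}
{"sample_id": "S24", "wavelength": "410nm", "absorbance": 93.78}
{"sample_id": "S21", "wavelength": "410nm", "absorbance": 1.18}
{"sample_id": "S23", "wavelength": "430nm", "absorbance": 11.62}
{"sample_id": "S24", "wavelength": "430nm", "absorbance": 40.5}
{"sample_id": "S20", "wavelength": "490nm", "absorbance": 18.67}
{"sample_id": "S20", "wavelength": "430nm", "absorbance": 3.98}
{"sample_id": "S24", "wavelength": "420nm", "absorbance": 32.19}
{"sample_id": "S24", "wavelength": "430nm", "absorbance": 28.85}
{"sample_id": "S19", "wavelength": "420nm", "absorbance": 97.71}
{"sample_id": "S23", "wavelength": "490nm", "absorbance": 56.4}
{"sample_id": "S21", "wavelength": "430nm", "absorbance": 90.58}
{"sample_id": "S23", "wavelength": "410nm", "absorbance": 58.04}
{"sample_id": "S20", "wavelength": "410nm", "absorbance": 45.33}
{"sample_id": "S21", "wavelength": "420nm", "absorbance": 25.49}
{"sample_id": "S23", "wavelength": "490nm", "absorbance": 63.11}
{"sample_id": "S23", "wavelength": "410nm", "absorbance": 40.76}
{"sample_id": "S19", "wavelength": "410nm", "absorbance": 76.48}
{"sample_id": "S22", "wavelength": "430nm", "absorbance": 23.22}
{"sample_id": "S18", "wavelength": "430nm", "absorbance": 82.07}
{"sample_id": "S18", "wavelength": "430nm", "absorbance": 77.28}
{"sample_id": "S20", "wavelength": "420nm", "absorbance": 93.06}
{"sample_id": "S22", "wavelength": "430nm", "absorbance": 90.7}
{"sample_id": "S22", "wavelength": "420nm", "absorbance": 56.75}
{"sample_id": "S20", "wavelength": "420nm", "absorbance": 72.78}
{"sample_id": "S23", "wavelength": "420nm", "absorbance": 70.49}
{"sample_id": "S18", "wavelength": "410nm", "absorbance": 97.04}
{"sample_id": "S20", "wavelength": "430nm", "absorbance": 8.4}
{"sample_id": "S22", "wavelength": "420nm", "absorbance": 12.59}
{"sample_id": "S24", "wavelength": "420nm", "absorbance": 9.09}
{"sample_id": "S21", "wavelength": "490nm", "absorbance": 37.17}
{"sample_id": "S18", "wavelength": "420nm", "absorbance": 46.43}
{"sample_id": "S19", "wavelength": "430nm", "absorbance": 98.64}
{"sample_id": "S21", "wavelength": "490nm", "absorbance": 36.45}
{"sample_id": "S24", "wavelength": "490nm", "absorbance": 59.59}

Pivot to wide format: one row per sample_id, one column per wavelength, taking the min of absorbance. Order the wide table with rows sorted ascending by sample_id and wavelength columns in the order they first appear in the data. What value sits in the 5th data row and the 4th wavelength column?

With rows sorted ascending by sample_id, row 5 is sample_id=S22. wavelength columns in first-appearance order: 490nm, 410nm, 420nm, 430nm; column 4 is 430nm.
Long rows with sample_id=S22, wavelength=430nm: min(23.22, 90.7) = 23.22.

23.22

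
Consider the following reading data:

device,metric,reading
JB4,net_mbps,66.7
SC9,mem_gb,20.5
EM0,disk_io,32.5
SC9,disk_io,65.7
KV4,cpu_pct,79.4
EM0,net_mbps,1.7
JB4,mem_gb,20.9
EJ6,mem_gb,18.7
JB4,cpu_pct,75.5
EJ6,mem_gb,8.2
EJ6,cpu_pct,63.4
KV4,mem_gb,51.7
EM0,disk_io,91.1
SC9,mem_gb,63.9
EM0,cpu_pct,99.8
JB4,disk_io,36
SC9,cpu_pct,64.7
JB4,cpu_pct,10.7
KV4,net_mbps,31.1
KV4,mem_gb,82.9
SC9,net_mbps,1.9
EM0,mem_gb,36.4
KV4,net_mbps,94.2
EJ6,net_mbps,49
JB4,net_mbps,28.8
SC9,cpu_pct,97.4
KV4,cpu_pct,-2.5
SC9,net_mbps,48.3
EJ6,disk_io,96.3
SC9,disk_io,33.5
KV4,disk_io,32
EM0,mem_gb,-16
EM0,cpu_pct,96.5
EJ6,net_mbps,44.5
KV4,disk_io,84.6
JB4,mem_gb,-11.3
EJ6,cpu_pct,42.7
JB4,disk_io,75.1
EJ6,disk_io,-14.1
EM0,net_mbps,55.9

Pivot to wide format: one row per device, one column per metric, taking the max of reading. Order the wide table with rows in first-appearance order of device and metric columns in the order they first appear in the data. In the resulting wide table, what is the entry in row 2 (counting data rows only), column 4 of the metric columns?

With rows in first-appearance order of device, row 2 is device=SC9. metric columns in first-appearance order: net_mbps, mem_gb, disk_io, cpu_pct; column 4 is cpu_pct.
Long rows with device=SC9, metric=cpu_pct: max(64.7, 97.4) = 97.4.

97.4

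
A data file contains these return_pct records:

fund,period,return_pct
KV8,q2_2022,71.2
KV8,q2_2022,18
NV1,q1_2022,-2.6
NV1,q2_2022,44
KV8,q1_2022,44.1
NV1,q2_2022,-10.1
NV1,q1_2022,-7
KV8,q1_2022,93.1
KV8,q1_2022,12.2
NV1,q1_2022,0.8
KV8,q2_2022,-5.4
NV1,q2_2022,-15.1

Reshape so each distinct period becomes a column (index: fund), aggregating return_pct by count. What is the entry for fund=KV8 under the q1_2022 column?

Rows with fund=KV8 and period=q1_2022: return_pct values are 44.1, 93.1, 12.2.
3 rows match — count = 3.

3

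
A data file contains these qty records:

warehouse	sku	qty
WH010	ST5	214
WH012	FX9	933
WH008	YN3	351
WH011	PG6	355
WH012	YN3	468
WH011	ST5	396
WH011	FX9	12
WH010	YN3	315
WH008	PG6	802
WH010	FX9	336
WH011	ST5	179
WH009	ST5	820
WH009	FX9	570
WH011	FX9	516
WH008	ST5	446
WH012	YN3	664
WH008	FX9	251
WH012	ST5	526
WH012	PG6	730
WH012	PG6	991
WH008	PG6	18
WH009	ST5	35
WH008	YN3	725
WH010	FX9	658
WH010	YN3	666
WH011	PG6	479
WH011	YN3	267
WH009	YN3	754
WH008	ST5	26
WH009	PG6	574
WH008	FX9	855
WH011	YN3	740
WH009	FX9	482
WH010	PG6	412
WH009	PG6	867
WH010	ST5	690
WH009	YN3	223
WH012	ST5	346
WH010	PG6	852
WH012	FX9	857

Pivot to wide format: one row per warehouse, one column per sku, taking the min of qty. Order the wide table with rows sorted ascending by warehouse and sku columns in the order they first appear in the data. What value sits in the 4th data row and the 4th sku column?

355

With rows sorted ascending by warehouse, row 4 is warehouse=WH011. sku columns in first-appearance order: ST5, FX9, YN3, PG6; column 4 is PG6.
Long rows with warehouse=WH011, sku=PG6: min(355, 479) = 355.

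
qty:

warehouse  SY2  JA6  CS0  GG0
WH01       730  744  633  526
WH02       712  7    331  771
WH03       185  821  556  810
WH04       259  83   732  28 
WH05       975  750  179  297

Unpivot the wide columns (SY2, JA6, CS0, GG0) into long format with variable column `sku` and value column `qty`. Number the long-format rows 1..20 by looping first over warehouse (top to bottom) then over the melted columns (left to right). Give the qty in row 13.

20 rows total (5 × 4). Row 13: index ⌊(13-1)/4⌋ = 3 into warehouse → WH04; (13-1) mod 4 = 0 into the melted columns → SY2.
So row 13 is (WH04, SY2, 259); qty = 259.

259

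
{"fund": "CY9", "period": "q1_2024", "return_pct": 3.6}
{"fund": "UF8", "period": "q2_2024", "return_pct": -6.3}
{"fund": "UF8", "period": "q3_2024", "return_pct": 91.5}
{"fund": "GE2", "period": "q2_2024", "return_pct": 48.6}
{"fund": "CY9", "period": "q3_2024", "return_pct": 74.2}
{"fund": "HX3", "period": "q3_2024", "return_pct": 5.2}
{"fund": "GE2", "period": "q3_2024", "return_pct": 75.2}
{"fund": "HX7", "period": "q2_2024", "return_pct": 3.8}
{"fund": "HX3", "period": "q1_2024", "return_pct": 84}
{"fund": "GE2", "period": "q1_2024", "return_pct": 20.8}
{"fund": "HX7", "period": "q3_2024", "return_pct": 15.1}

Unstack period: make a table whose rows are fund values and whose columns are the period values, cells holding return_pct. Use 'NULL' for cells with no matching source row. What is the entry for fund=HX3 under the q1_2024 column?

The long row with fund=HX3, period=q1_2024 has return_pct=84.

84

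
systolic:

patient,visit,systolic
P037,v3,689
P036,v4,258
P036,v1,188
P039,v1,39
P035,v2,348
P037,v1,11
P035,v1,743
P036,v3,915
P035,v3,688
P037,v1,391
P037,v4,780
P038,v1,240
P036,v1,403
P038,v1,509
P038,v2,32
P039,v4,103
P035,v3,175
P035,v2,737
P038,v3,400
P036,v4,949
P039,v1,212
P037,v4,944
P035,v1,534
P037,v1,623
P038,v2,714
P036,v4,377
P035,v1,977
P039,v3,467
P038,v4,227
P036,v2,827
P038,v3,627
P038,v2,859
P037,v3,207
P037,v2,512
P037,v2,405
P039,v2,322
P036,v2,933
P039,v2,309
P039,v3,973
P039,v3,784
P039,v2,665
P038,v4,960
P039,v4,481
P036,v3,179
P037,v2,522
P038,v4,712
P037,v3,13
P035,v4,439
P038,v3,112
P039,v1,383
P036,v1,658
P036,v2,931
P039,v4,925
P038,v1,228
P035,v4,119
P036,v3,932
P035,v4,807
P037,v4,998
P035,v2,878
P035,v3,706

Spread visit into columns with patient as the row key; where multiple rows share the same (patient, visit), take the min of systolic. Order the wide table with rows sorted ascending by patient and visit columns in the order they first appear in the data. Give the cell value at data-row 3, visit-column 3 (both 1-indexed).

11

With rows sorted ascending by patient, row 3 is patient=P037. visit columns in first-appearance order: v3, v4, v1, v2; column 3 is v1.
Long rows with patient=P037, visit=v1: min(11, 391, 623) = 11.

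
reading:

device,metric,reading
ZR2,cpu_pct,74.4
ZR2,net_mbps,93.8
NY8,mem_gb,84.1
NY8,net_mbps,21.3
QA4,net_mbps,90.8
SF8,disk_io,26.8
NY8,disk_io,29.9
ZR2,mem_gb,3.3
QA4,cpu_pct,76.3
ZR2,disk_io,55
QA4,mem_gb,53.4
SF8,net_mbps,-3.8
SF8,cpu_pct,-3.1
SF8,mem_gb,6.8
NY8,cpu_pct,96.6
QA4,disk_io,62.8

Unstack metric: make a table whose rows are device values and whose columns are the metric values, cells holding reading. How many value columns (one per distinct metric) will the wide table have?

4 distinct metric values: disk_io, mem_gb, net_mbps, cpu_pct.

4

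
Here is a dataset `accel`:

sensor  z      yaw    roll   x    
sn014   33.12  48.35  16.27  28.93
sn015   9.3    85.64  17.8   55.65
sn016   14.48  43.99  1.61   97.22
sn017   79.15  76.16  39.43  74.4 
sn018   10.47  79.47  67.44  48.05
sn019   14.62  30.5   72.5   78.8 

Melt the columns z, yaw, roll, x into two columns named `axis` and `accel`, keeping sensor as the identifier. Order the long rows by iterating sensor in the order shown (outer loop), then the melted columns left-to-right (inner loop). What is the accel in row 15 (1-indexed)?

24 rows total (6 × 4). Row 15: index ⌊(15-1)/4⌋ = 3 into sensor → sn017; (15-1) mod 4 = 2 into the melted columns → roll.
So row 15 is (sn017, roll, 39.43); accel = 39.43.

39.43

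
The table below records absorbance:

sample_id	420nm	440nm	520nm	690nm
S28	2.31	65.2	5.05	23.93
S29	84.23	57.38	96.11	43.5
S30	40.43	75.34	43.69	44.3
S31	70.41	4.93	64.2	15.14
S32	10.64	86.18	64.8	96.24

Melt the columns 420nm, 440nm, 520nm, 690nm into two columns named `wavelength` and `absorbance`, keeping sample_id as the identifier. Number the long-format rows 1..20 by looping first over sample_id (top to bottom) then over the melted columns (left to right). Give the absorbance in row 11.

43.69

20 rows total (5 × 4). Row 11: index ⌊(11-1)/4⌋ = 2 into sample_id → S30; (11-1) mod 4 = 2 into the melted columns → 520nm.
So row 11 is (S30, 520nm, 43.69); absorbance = 43.69.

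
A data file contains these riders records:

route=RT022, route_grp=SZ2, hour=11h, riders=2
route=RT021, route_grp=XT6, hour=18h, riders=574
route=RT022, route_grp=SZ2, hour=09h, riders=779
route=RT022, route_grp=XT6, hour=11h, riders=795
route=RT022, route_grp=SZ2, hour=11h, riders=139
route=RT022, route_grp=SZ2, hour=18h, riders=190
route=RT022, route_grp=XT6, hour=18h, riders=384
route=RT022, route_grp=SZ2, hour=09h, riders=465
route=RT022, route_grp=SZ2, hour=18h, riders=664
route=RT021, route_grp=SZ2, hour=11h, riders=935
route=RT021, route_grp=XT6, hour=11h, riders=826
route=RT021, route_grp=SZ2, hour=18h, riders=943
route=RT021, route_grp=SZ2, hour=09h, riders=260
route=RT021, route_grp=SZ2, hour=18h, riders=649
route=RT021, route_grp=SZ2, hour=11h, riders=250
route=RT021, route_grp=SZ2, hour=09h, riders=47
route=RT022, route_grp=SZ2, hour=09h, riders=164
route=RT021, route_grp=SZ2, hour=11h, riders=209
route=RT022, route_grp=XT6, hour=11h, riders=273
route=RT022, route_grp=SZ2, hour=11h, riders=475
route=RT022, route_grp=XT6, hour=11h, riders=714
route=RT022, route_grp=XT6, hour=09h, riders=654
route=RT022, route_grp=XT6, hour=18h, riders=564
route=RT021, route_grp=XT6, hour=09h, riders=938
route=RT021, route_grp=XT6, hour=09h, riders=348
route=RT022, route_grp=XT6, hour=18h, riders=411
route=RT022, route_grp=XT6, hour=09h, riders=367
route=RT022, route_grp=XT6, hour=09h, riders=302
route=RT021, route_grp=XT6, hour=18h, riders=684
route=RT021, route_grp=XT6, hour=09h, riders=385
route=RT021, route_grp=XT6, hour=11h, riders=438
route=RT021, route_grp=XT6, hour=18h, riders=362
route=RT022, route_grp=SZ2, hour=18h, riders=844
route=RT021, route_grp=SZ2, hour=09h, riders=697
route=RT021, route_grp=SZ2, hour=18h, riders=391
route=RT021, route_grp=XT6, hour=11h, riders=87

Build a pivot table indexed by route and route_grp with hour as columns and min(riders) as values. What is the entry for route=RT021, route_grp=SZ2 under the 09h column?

Rows with route=RT021, route_grp=SZ2 and hour=09h: riders values are 260, 47, 697.
min(260, 47, 697) = 47.

47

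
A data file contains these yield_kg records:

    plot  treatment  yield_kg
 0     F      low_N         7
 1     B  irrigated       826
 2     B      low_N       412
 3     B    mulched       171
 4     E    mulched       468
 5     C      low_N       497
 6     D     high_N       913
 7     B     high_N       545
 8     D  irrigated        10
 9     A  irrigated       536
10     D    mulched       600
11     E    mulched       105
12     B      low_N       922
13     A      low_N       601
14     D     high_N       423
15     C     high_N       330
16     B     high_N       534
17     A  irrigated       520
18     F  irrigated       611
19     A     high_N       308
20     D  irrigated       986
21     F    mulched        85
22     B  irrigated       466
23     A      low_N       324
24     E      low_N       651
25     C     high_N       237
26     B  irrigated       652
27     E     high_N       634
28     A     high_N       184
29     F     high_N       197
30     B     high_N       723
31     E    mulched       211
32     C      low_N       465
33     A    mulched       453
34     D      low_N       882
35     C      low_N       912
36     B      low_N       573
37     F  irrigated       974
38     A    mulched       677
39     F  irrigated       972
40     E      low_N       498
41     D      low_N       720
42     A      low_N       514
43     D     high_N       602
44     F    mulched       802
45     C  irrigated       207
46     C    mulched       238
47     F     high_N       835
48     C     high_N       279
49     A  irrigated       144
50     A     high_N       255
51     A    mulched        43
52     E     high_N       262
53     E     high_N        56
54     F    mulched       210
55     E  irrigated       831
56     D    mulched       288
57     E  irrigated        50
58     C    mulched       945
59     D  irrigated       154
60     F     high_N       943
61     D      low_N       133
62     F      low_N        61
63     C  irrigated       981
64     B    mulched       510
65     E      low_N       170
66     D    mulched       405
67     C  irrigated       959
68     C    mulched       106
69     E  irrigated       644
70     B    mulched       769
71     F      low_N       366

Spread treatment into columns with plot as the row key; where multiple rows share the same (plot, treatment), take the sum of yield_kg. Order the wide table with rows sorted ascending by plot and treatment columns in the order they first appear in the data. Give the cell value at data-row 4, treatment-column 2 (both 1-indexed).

1150

With rows sorted ascending by plot, row 4 is plot=D. treatment columns in first-appearance order: low_N, irrigated, mulched, high_N; column 2 is irrigated.
Long rows with plot=D, treatment=irrigated: 10 + 986 + 154 = 1150.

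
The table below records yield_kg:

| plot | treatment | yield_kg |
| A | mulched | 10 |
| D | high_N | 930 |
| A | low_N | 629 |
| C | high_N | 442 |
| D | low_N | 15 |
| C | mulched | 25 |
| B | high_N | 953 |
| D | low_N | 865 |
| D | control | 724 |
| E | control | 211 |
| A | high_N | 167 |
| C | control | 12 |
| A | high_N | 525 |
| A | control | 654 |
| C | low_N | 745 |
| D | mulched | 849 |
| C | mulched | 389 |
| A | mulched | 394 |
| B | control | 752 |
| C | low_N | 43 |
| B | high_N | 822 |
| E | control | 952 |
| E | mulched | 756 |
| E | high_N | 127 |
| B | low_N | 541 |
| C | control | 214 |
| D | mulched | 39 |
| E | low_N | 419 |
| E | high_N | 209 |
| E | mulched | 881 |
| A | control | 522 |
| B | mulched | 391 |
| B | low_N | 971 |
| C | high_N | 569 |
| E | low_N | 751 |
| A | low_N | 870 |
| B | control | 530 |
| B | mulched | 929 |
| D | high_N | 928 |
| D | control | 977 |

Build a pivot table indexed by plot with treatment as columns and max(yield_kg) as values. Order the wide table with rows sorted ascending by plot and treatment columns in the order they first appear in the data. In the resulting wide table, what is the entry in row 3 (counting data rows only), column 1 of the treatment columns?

389

With rows sorted ascending by plot, row 3 is plot=C. treatment columns in first-appearance order: mulched, high_N, low_N, control; column 1 is mulched.
Long rows with plot=C, treatment=mulched: max(25, 389) = 389.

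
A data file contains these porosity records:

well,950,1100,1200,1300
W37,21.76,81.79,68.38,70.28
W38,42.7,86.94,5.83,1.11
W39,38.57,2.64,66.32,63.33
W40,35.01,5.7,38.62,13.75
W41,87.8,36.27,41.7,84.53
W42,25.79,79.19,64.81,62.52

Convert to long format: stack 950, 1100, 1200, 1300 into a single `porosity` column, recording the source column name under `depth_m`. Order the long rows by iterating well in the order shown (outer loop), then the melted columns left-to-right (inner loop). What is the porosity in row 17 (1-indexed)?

87.8

24 rows total (6 × 4). Row 17: index ⌊(17-1)/4⌋ = 4 into well → W41; (17-1) mod 4 = 0 into the melted columns → 950.
So row 17 is (W41, 950, 87.8); porosity = 87.8.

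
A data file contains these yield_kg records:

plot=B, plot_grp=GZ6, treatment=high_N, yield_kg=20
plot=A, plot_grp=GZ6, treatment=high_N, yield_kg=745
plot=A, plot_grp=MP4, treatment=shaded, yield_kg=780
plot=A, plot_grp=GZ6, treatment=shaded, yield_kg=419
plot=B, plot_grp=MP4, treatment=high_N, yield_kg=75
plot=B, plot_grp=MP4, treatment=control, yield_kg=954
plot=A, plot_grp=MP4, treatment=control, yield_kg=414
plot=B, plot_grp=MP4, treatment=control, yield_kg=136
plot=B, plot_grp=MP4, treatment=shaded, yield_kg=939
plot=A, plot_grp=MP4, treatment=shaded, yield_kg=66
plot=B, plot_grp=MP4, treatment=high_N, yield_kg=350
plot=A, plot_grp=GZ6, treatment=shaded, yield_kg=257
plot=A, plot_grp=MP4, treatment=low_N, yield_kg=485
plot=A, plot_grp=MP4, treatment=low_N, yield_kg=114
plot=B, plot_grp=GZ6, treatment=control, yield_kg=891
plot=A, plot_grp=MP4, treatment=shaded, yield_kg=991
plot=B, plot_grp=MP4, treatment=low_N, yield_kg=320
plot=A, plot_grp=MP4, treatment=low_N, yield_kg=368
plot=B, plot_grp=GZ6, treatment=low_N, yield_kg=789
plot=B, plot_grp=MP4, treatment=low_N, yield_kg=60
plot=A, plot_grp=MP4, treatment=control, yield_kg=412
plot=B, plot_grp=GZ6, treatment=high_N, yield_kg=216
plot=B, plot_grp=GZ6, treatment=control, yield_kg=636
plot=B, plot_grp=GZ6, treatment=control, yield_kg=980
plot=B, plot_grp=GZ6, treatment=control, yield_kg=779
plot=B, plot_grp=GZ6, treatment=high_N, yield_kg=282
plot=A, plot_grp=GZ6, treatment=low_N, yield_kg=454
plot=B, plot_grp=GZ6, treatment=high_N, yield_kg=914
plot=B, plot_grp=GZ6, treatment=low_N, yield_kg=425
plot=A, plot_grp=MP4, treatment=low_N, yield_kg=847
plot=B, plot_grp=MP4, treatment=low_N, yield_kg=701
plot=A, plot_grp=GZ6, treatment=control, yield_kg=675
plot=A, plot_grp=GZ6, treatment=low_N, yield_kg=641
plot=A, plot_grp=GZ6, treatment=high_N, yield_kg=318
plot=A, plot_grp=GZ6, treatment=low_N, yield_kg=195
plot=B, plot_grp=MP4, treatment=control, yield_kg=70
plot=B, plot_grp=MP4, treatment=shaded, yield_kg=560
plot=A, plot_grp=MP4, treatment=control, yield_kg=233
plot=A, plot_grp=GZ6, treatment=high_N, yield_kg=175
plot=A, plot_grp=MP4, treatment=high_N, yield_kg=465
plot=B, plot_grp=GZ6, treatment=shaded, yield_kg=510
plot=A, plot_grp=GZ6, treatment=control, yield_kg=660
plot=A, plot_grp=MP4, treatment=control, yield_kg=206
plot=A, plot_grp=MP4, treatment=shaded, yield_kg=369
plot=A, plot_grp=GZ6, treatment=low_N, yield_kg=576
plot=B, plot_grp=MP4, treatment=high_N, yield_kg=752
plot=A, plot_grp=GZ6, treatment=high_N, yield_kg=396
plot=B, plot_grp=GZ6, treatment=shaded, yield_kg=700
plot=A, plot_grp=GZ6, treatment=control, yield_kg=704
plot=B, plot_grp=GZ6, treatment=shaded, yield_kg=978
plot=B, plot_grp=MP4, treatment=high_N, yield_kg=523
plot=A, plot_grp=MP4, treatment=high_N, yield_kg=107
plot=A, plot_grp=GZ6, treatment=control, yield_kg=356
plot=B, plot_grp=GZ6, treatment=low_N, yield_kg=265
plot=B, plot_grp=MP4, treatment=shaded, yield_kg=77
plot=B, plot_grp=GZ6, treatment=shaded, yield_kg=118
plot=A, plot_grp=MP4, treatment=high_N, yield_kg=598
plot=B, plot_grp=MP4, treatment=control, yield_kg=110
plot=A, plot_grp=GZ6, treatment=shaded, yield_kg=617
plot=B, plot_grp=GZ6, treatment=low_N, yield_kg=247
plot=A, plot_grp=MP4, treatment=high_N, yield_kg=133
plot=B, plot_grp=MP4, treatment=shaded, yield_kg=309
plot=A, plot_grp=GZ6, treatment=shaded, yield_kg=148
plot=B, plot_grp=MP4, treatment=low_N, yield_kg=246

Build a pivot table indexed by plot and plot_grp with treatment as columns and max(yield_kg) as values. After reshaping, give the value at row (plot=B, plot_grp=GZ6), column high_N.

914

Rows with plot=B, plot_grp=GZ6 and treatment=high_N: yield_kg values are 20, 216, 282, 914.
max(20, 216, 282, 914) = 914.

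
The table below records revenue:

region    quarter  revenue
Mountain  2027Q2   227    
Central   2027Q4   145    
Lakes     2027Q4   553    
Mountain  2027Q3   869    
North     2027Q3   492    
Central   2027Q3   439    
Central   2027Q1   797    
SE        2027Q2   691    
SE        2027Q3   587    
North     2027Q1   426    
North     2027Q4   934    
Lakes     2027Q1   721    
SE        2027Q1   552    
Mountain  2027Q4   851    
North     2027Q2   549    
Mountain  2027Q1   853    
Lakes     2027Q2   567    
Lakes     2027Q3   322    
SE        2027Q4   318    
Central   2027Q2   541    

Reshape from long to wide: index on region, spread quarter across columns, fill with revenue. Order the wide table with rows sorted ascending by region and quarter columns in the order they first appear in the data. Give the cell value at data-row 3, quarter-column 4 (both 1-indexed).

853

With rows sorted ascending by region, row 3 is region=Mountain. quarter columns in first-appearance order: 2027Q2, 2027Q4, 2027Q3, 2027Q1; column 4 is 2027Q1.
Long rows with region=Mountain, quarter=2027Q1: revenue = 853.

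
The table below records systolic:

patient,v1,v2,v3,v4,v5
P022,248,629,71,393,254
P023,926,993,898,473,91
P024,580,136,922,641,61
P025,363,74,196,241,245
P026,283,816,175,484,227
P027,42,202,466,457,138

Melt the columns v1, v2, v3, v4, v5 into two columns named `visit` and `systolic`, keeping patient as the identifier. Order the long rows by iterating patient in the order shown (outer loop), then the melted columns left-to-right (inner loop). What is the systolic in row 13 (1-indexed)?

30 rows total (6 × 5). Row 13: index ⌊(13-1)/5⌋ = 2 into patient → P024; (13-1) mod 5 = 2 into the melted columns → v3.
So row 13 is (P024, v3, 922); systolic = 922.

922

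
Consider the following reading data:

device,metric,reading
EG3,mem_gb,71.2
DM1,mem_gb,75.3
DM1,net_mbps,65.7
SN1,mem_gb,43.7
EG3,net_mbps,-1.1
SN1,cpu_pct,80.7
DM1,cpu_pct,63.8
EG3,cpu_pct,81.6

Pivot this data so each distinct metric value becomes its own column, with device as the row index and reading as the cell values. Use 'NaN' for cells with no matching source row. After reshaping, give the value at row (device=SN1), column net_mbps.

No long-format row has device=SN1 and metric=net_mbps, so the cell is NaN.

NaN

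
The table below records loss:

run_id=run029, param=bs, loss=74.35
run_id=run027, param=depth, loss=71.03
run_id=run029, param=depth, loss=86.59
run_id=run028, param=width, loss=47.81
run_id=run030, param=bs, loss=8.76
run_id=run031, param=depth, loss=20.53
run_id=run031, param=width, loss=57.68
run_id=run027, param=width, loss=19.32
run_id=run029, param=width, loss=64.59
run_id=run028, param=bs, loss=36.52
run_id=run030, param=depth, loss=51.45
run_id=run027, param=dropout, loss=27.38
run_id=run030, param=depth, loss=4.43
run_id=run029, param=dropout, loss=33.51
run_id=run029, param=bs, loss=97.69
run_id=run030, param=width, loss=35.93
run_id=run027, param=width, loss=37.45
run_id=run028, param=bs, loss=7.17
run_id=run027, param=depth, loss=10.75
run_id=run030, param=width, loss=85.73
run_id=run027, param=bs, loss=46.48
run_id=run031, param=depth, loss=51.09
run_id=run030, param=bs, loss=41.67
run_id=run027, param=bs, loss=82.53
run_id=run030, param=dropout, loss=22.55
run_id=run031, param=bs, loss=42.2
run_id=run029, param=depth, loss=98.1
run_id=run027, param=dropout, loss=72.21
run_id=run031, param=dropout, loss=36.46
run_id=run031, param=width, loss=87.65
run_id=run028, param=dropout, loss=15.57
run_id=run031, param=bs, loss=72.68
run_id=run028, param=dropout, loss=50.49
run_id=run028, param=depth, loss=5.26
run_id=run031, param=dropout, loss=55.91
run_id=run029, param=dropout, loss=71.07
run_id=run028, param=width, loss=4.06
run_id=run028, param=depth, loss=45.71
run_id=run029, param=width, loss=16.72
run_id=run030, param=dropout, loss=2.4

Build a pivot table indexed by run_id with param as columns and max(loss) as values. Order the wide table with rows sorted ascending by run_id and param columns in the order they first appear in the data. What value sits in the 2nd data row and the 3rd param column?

47.81

With rows sorted ascending by run_id, row 2 is run_id=run028. param columns in first-appearance order: bs, depth, width, dropout; column 3 is width.
Long rows with run_id=run028, param=width: max(47.81, 4.06) = 47.81.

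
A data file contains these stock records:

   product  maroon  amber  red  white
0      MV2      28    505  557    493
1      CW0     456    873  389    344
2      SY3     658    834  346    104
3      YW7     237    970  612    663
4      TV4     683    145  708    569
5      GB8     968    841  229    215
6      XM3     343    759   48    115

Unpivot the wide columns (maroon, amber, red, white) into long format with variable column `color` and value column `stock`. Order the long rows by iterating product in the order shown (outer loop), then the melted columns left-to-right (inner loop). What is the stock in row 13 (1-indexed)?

237

28 rows total (7 × 4). Row 13: index ⌊(13-1)/4⌋ = 3 into product → YW7; (13-1) mod 4 = 0 into the melted columns → maroon.
So row 13 is (YW7, maroon, 237); stock = 237.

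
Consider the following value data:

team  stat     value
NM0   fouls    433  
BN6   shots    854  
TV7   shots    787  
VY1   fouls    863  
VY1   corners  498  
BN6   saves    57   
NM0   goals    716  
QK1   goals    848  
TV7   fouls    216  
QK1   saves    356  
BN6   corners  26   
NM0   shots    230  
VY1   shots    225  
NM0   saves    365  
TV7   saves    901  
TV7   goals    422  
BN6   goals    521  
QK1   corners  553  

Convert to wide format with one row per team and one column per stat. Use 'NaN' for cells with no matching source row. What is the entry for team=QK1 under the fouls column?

No long-format row has team=QK1 and stat=fouls, so the cell is NaN.

NaN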